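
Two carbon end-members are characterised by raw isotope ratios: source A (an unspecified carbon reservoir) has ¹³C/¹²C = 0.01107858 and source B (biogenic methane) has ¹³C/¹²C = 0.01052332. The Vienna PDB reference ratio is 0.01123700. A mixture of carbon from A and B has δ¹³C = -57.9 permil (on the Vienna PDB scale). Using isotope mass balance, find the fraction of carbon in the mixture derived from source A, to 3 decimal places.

δ_A = (0.01107858/0.01123700 − 1)×1000 = (0.985902 − 1)×1000 = -14.098 permil
δ_B = (0.01052332/0.01123700 − 1)×1000 = (0.936488 − 1)×1000 = -63.512 permil
f_A = (δ_mix − δ_B)/(δ_A − δ_B) = (-57.9 − (-63.512))/(-14.098 − (-63.512))
f_A = 5.612 / 49.414 = 0.1136

0.114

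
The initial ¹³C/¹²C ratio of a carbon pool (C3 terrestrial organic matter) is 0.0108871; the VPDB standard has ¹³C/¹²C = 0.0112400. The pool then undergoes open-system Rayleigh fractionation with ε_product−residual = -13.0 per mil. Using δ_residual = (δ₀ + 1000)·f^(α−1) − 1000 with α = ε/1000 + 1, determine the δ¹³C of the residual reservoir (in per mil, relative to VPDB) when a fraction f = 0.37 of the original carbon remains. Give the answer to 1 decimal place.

δ₀ = (0.0108871/0.0112400 − 1)×1000 = (0.968603 − 1)×1000 = -31.397 per mil
α − 1 = ε/1000 = -0.0130
f^(α−1) = 0.37^(-0.0130) = 1.013009
δ_res = (-31.397 + 1000) × 1.013009 − 1000 = 981.204 − 1000 = -18.80 per mil

-18.8 per mil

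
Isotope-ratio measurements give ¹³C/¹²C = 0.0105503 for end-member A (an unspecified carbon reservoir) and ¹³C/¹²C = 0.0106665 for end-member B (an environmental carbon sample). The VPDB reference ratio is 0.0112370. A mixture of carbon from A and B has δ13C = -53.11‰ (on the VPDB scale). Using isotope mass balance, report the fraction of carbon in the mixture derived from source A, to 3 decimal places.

0.226

δ_A = (0.0105503/0.0112370 − 1)×1000 = (0.938889 − 1)×1000 = -61.111‰
δ_B = (0.0106665/0.0112370 − 1)×1000 = (0.949230 − 1)×1000 = -50.770‰
f_A = (δ_mix − δ_B)/(δ_A − δ_B) = (-53.11 − (-50.770))/(-61.111 − (-50.770))
f_A = -2.340 / -10.341 = 0.2263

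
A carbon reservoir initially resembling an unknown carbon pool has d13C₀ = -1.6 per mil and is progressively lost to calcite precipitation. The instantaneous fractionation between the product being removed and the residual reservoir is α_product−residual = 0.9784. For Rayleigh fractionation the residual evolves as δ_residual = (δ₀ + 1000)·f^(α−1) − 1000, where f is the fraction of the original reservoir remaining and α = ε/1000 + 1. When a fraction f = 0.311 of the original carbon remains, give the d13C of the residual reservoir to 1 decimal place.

23.9 per mil

Rayleigh residual: δ_res = (δ₀ + 1000)·f^(α−1) − 1000
α − 1 = -0.02160
f^(α−1) = 0.311^(-0.02160) = 1.025549
δ_res = (-1.6 + 1000) × 1.025549 − 1000 = 1023.908 − 1000 = 23.91 per mil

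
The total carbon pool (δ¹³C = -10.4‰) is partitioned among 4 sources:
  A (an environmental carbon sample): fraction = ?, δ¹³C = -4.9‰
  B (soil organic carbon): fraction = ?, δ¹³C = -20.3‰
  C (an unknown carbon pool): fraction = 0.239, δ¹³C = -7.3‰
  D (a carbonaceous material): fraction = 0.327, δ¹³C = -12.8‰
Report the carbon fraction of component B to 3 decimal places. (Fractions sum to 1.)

0.152

Let f_B and f_A be the unknown fractions; fractions sum to 1 so f_B + f_A = 0.434.
Mass balance: Σ fᵢ·δᵢ = δ_bulk ⇒ f_B·(-20.3) + f_A·(-4.9) = -10.4 − (-5.930) = -4.470
Substitute f_A = 0.434 − f_B:
f_B·(-20.3 − -4.9) = -4.470 − 0.434×(-4.9) = -2.343
f_B = -2.343 / -15.4 = 0.1521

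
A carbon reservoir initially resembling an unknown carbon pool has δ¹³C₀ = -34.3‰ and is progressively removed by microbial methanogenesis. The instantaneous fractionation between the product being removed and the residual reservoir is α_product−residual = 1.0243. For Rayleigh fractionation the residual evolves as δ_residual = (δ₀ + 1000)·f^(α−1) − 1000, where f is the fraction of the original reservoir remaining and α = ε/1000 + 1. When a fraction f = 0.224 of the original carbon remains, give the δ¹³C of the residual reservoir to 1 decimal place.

-68.8‰

Rayleigh residual: δ_res = (δ₀ + 1000)·f^(α−1) − 1000
α − 1 = 0.02430
f^(α−1) = 0.224^(0.02430) = 0.964297
δ_res = (-34.3 + 1000) × 0.964297 − 1000 = 931.222 − 1000 = -68.78‰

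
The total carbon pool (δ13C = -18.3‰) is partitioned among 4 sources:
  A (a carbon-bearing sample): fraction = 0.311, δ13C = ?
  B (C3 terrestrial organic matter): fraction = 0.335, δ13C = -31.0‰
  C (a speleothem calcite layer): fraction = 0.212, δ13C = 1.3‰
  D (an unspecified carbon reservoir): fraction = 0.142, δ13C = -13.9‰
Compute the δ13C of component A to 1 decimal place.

Isotope mass balance: δ_bulk = Σ fᵢ·δᵢ.
-18.3 = 0.311×δ_A + 0.335×(-31.0) + 0.212×(1.3) + 0.142×(-13.9)
0.311·δ_A = -18.3 − (-12.083) = -6.217
δ_A = -6.217 / 0.311 = -19.99‰

-20.0‰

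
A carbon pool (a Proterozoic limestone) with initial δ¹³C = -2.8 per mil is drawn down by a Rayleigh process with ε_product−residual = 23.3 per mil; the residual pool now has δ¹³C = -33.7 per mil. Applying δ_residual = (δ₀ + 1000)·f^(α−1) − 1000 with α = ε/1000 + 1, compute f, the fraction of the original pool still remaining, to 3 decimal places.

α − 1 = ε/1000 = 0.0233
(δ_res + 1000)/(δ₀ + 1000) = (-33.7 + 1000)/(-2.8 + 1000) = 966.3/997.2 = 0.969013
f = 0.969013^(1/0.0233) = exp(ln(0.969013)/0.0233) = exp(-0.03148/0.0233)
f = exp(-1.3509) = 0.2590

0.259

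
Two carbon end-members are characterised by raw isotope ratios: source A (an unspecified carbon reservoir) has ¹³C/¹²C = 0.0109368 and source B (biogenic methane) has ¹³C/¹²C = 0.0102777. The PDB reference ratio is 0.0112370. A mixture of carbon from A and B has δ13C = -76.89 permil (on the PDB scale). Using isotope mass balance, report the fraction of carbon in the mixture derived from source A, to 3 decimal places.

0.145

δ_A = (0.0109368/0.0112370 − 1)×1000 = (0.973285 − 1)×1000 = -26.715 permil
δ_B = (0.0102777/0.0112370 − 1)×1000 = (0.914630 − 1)×1000 = -85.370 permil
f_A = (δ_mix − δ_B)/(δ_A − δ_B) = (-76.89 − (-85.370))/(-26.715 − (-85.370))
f_A = 8.480 / 58.654 = 0.1446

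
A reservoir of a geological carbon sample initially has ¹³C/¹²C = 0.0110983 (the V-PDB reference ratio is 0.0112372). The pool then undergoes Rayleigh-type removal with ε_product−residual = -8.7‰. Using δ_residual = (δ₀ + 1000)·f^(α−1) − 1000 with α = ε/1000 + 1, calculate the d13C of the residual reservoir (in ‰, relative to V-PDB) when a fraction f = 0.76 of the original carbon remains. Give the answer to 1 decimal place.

-10.0‰

δ₀ = (0.0110983/0.0112372 − 1)×1000 = (0.987639 − 1)×1000 = -12.361‰
α − 1 = ε/1000 = -0.0087
f^(α−1) = 0.76^(-0.0087) = 1.002390
δ_res = (-12.361 + 1000) × 1.002390 − 1000 = 990.000 − 1000 = -10.00‰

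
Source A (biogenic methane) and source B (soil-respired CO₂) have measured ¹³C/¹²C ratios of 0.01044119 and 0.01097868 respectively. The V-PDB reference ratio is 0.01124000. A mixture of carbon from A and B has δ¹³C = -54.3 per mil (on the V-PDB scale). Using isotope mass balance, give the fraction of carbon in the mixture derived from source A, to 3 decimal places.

0.649

δ_A = (0.01044119/0.01124000 − 1)×1000 = (0.928931 − 1)×1000 = -71.069 per mil
δ_B = (0.01097868/0.01124000 − 1)×1000 = (0.976751 − 1)×1000 = -23.249 per mil
f_A = (δ_mix − δ_B)/(δ_A − δ_B) = (-54.3 − (-23.249))/(-71.069 − (-23.249))
f_A = -31.051 / -47.819 = 0.6493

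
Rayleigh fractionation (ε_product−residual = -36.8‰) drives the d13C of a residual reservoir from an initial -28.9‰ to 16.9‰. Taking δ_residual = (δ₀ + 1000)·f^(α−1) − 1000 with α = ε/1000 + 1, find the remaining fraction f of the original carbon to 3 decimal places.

α − 1 = ε/1000 = -0.0368
(δ_res + 1000)/(δ₀ + 1000) = (16.9 + 1000)/(-28.9 + 1000) = 1016.9/971.1 = 1.047163
f = 1.047163^(1/-0.0368) = exp(ln(1.047163)/-0.0368) = exp(0.04608/-0.0368)
f = exp(-1.2523) = 0.2858

0.286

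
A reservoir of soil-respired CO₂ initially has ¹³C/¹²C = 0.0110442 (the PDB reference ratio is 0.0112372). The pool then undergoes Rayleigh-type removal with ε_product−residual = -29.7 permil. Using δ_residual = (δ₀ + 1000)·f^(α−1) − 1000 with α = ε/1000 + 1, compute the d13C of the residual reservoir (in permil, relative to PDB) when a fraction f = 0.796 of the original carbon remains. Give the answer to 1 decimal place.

δ₀ = (0.0110442/0.0112372 − 1)×1000 = (0.982825 − 1)×1000 = -17.175 permil
α − 1 = ε/1000 = -0.0297
f^(α−1) = 0.796^(-0.0297) = 1.006799
δ_res = (-17.175 + 1000) × 1.006799 − 1000 = 989.507 − 1000 = -10.49 permil

-10.5 permil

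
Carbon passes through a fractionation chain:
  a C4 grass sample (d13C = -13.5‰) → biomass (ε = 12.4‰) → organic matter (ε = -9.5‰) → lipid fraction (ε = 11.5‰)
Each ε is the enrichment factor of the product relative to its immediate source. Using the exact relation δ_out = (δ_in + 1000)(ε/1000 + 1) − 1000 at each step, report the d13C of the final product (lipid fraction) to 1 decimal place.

step 1: δ = (-13.50 + 1000)·(12.4/1000 + 1) − 1000 = -1.27‰
step 2: δ = (-1.27 + 1000)·(-9.5/1000 + 1) − 1000 = -10.76‰
step 3: δ = (-10.76 + 1000)·(11.5/1000 + 1) − 1000 = 0.62‰

0.6‰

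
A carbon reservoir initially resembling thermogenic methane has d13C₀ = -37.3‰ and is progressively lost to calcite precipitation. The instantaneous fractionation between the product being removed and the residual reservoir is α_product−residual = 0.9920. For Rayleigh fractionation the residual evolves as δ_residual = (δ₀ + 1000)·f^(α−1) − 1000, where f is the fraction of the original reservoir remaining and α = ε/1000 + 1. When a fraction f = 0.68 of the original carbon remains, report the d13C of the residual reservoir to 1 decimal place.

-34.3‰

Rayleigh residual: δ_res = (δ₀ + 1000)·f^(α−1) − 1000
α − 1 = -0.00800
f^(α−1) = 0.68^(-0.00800) = 1.003090
δ_res = (-37.3 + 1000) × 1.003090 − 1000 = 965.675 − 1000 = -34.33‰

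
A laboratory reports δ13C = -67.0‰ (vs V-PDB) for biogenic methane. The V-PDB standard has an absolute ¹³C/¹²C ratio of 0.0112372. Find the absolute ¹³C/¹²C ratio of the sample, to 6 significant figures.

R_sample = R_standard × (δ13C/1000 + 1)
R_sample = 0.0112372 × (-67.0/1000 + 1) = 0.0112372 × 0.933000
R_sample = 0.0104843

0.0104843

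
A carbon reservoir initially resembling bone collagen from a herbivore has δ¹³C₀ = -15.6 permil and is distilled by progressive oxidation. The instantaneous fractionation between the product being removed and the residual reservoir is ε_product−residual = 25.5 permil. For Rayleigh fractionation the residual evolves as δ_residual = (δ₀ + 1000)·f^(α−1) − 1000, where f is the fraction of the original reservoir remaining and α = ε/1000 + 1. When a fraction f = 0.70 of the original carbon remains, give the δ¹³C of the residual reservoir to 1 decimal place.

Rayleigh residual: δ_res = (δ₀ + 1000)·f^(α−1) − 1000
α = ε/1000 + 1 = 1.02550, so α − 1 = 0.02550
f^(α−1) = 0.70^(0.02550) = 0.990946
δ_res = (-15.6 + 1000) × 0.990946 − 1000 = 975.487 − 1000 = -24.51 permil

-24.5 permil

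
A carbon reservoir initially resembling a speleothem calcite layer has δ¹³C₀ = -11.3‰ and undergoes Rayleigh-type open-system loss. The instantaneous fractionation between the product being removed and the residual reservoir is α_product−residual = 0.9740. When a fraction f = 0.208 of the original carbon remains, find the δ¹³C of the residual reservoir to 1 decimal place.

Rayleigh residual: δ_res = (δ₀ + 1000)·f^(α−1) − 1000
α − 1 = -0.02600
f^(α−1) = 0.208^(-0.02600) = 1.041670
δ_res = (-11.3 + 1000) × 1.041670 − 1000 = 1029.900 − 1000 = 29.90‰

29.9‰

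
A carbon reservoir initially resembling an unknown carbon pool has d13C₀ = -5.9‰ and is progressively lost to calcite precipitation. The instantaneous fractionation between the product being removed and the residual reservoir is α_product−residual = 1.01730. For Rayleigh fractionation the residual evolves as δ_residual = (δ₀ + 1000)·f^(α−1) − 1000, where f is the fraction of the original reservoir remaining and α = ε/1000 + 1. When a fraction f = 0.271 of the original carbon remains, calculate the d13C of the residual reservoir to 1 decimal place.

Rayleigh residual: δ_res = (δ₀ + 1000)·f^(α−1) − 1000
α − 1 = 0.01730
f^(α−1) = 0.271^(0.01730) = 0.977666
δ_res = (-5.9 + 1000) × 0.977666 − 1000 = 971.897 − 1000 = -28.10‰

-28.1‰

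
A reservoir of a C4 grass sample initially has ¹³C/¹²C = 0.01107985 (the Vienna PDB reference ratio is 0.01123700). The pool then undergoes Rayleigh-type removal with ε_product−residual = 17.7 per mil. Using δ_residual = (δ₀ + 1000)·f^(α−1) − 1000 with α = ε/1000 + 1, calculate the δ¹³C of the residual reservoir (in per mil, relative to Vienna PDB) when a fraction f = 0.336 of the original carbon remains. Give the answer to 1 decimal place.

-32.8 per mil

δ₀ = (0.01107985/0.01123700 − 1)×1000 = (0.986015 − 1)×1000 = -13.985 per mil
α − 1 = ε/1000 = 0.0177
f^(α−1) = 0.336^(0.0177) = 0.980881
δ_res = (-13.985 + 1000) × 0.980881 − 1000 = 967.163 − 1000 = -32.84 per mil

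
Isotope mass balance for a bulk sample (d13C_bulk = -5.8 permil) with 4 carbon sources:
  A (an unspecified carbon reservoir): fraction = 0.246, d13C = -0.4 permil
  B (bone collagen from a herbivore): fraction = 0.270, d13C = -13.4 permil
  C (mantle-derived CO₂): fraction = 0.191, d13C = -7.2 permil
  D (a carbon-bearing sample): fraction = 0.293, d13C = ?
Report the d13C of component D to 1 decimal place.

-2.4 permil

Isotope mass balance: δ_bulk = Σ fᵢ·δᵢ.
-5.8 = 0.246×(-0.4) + 0.270×(-13.4) + 0.191×(-7.2) + 0.293×δ_D
0.293·δ_D = -5.8 − (-5.092) = -0.708
δ_D = -0.708 / 0.293 = -2.42 permil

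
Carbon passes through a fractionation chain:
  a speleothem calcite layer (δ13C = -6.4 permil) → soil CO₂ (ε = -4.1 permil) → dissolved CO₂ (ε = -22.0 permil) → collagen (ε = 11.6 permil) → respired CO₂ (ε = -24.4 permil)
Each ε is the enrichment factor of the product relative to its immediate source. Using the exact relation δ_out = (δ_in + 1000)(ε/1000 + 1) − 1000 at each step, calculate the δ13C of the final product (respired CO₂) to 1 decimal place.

step 1: δ = (-6.40 + 1000)·(-4.1/1000 + 1) − 1000 = -10.47 permil
step 2: δ = (-10.47 + 1000)·(-22.0/1000 + 1) − 1000 = -32.24 permil
step 3: δ = (-32.24 + 1000)·(11.6/1000 + 1) − 1000 = -21.02 permil
step 4: δ = (-21.02 + 1000)·(-24.4/1000 + 1) − 1000 = -44.90 permil

-44.9 permil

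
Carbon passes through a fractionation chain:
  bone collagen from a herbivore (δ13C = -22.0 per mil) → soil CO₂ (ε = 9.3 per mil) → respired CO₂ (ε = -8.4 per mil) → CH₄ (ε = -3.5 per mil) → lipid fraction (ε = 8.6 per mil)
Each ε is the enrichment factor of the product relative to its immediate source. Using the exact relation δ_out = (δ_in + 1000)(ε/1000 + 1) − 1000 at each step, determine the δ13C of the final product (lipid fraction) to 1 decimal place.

step 1: δ = (-22.00 + 1000)·(9.3/1000 + 1) − 1000 = -12.90 per mil
step 2: δ = (-12.90 + 1000)·(-8.4/1000 + 1) − 1000 = -21.20 per mil
step 3: δ = (-21.20 + 1000)·(-3.5/1000 + 1) − 1000 = -24.62 per mil
step 4: δ = (-24.62 + 1000)·(8.6/1000 + 1) − 1000 = -16.23 per mil

-16.2 per mil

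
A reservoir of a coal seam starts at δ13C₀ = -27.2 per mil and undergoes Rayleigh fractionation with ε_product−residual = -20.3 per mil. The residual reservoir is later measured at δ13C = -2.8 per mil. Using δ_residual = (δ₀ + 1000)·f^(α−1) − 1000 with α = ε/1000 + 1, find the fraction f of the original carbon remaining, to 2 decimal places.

α − 1 = ε/1000 = -0.0203
(δ_res + 1000)/(δ₀ + 1000) = (-2.8 + 1000)/(-27.2 + 1000) = 997.2/972.8 = 1.025082
f = 1.025082^(1/-0.0203) = exp(ln(1.025082)/-0.0203) = exp(0.02477/-0.0203)
f = exp(-1.2203) = 0.2951

0.30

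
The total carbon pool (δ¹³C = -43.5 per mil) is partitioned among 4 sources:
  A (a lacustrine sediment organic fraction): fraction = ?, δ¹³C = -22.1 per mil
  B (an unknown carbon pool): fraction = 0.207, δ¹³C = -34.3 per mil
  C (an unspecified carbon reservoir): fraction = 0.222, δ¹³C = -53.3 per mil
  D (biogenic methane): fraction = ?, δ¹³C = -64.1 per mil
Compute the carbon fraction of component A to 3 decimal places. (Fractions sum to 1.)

Let f_A and f_D be the unknown fractions; fractions sum to 1 so f_A + f_D = 0.571.
Mass balance: Σ fᵢ·δᵢ = δ_bulk ⇒ f_A·(-22.1) + f_D·(-64.1) = -43.5 − (-18.933) = -24.567
Substitute f_D = 0.571 − f_A:
f_A·(-22.1 − -64.1) = -24.567 − 0.571×(-64.1) = 12.034
f_A = 12.034 / 42.0 = 0.2865

0.287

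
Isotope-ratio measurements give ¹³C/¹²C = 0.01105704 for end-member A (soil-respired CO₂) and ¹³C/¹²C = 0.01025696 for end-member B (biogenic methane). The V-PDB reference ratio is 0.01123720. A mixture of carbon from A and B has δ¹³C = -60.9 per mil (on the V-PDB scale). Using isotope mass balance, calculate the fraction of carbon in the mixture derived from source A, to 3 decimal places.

δ_A = (0.01105704/0.01123720 − 1)×1000 = (0.983968 − 1)×1000 = -16.032 per mil
δ_B = (0.01025696/0.01123720 − 1)×1000 = (0.912768 − 1)×1000 = -87.232 per mil
f_A = (δ_mix − δ_B)/(δ_A − δ_B) = (-60.9 − (-87.232))/(-16.032 − (-87.232))
f_A = 26.332 / 71.199 = 0.3698

0.370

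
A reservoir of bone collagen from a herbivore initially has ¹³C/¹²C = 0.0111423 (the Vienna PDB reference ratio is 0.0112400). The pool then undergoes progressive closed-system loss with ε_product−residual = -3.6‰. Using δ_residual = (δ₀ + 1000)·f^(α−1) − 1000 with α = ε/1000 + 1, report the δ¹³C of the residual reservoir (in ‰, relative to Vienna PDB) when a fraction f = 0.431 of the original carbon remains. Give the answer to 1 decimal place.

-5.7‰

δ₀ = (0.0111423/0.0112400 − 1)×1000 = (0.991308 − 1)×1000 = -8.692‰
α − 1 = ε/1000 = -0.0036
f^(α−1) = 0.431^(-0.0036) = 1.003035
δ_res = (-8.692 + 1000) × 1.003035 − 1000 = 994.316 − 1000 = -5.68‰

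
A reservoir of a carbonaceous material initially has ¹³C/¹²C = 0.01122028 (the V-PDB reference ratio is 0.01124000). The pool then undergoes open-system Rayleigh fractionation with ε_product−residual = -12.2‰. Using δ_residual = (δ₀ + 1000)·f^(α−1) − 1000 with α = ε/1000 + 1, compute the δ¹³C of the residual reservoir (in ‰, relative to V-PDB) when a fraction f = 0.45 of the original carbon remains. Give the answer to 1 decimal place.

δ₀ = (0.01122028/0.01124000 − 1)×1000 = (0.998246 − 1)×1000 = -1.754‰
α − 1 = ε/1000 = -0.0122
f^(α−1) = 0.45^(-0.0122) = 1.009789
δ_res = (-1.754 + 1000) × 1.009789 − 1000 = 1008.018 − 1000 = 8.02‰

8.0‰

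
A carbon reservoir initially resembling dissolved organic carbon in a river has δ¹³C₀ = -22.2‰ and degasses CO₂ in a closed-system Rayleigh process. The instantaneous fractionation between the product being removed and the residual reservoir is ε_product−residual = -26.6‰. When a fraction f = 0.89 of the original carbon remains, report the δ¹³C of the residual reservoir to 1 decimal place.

Rayleigh residual: δ_res = (δ₀ + 1000)·f^(α−1) − 1000
α = ε/1000 + 1 = 0.97340, so α − 1 = -0.02660
f^(α−1) = 0.89^(-0.02660) = 1.003105
δ_res = (-22.2 + 1000) × 1.003105 − 1000 = 980.836 − 1000 = -19.16‰

-19.2‰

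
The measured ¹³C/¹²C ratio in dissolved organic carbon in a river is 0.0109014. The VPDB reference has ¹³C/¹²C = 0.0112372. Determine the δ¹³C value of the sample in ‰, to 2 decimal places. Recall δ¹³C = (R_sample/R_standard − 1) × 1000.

-29.88‰

δ¹³C = (R_sample / R_standard − 1) × 1000
R_sample / R_standard = 0.0109014 / 0.0112372 = 0.970117
δ¹³C = (0.970117 − 1) × 1000 = -29.883‰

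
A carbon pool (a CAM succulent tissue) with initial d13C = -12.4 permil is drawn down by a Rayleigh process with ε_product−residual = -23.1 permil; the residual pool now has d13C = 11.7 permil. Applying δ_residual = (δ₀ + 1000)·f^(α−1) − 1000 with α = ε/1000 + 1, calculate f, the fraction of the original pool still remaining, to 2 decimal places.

α − 1 = ε/1000 = -0.0231
(δ_res + 1000)/(δ₀ + 1000) = (11.7 + 1000)/(-12.4 + 1000) = 1011.7/987.6 = 1.024403
f = 1.024403^(1/-0.0231) = exp(ln(1.024403)/-0.0231) = exp(0.02411/-0.0231)
f = exp(-1.0437) = 0.3521

0.35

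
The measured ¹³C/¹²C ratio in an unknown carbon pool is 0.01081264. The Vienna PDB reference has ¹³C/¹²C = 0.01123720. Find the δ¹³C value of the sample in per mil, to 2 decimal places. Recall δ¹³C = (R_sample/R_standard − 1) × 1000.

-37.78 per mil

δ¹³C = (R_sample / R_standard − 1) × 1000
R_sample / R_standard = 0.01081264 / 0.01123720 = 0.962218
δ¹³C = (0.962218 − 1) × 1000 = -37.782 per mil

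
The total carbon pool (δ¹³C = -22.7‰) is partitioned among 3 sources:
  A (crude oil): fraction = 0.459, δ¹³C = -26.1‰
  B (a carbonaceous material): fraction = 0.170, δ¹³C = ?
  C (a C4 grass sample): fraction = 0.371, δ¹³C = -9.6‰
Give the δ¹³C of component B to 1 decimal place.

Isotope mass balance: δ_bulk = Σ fᵢ·δᵢ.
-22.7 = 0.459×(-26.1) + 0.170×δ_B + 0.371×(-9.6)
0.170·δ_B = -22.7 − (-15.542) = -7.158
δ_B = -7.158 / 0.170 = -42.11‰

-42.1‰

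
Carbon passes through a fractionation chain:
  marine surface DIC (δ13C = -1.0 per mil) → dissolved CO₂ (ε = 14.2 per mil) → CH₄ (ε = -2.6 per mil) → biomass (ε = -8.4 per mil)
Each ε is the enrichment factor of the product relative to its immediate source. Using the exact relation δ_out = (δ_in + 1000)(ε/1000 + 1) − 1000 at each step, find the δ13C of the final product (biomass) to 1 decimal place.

2.1 per mil

step 1: δ = (-1.00 + 1000)·(14.2/1000 + 1) − 1000 = 13.19 per mil
step 2: δ = (13.19 + 1000)·(-2.6/1000 + 1) − 1000 = 10.55 per mil
step 3: δ = (10.55 + 1000)·(-8.4/1000 + 1) − 1000 = 2.06 per mil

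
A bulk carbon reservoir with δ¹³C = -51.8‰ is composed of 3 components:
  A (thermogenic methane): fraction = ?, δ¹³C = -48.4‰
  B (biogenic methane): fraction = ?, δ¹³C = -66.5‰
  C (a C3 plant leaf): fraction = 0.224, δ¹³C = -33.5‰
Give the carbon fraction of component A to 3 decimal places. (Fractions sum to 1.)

Let f_A and f_B be the unknown fractions; fractions sum to 1 so f_A + f_B = 0.776.
Mass balance: Σ fᵢ·δᵢ = δ_bulk ⇒ f_A·(-48.4) + f_B·(-66.5) = -51.8 − (-7.504) = -44.296
Substitute f_B = 0.776 − f_A:
f_A·(-48.4 − -66.5) = -44.296 − 0.776×(-66.5) = 7.308
f_A = 7.308 / 18.1 = 0.4038

0.404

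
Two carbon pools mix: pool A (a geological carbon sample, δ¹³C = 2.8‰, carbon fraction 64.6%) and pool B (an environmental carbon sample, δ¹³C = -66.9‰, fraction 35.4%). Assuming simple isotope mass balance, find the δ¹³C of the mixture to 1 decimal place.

δ_mix = f_A·δ_A + f_B·δ_B
δ_mix = 0.646 × (2.8) + 0.354 × (-66.9)
δ_mix = 1.81 + -23.68 = -21.87‰

-21.9‰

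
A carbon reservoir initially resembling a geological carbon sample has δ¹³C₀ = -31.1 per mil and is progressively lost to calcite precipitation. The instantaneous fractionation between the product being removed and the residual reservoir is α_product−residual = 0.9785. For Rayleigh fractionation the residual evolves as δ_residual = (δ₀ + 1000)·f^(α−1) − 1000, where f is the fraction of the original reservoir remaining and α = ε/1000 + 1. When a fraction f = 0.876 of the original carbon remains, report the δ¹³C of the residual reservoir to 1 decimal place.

Rayleigh residual: δ_res = (δ₀ + 1000)·f^(α−1) − 1000
α − 1 = -0.02150
f^(α−1) = 0.876^(-0.02150) = 1.002850
δ_res = (-31.1 + 1000) × 1.002850 − 1000 = 971.662 − 1000 = -28.34 per mil

-28.3 per mil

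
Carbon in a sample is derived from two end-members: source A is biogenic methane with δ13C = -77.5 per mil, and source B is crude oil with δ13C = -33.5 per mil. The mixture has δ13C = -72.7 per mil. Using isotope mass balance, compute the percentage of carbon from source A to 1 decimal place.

δ_mix = f_A·δ_A + (1 − f_A)·δ_B  ⇒  f_A = (δ_mix − δ_B)/(δ_A − δ_B)
f_A = (-72.7 − (-33.5)) / (-77.5 − (-33.5))
f_A = -39.2 / -44.0 = 0.8909

89.1%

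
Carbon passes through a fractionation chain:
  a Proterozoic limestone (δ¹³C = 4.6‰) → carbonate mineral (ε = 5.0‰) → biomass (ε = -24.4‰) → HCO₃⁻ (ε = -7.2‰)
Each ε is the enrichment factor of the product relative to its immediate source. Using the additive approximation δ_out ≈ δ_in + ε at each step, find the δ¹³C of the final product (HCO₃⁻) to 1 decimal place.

step 1: δ ≈ 4.6 + (5.0) = 9.6‰
step 2: δ ≈ 9.6 + (-24.4) = -14.8‰
step 3: δ ≈ -14.8 + (-7.2) = -22.0‰

-22.0‰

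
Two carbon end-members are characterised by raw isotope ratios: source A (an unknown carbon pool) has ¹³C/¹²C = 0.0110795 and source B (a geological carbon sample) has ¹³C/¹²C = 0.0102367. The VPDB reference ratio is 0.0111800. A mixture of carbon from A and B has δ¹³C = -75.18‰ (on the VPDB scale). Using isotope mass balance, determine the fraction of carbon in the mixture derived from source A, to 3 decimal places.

0.122

δ_A = (0.0110795/0.0111800 − 1)×1000 = (0.991011 − 1)×1000 = -8.989‰
δ_B = (0.0102367/0.0111800 − 1)×1000 = (0.915626 − 1)×1000 = -84.374‰
f_A = (δ_mix − δ_B)/(δ_A − δ_B) = (-75.18 − (-84.374))/(-8.989 − (-84.374))
f_A = 9.194 / 75.385 = 0.1220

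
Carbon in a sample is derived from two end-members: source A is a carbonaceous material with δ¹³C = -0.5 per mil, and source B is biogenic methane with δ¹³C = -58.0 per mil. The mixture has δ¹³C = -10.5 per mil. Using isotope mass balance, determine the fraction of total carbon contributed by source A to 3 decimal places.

0.826

δ_mix = f_A·δ_A + (1 − f_A)·δ_B  ⇒  f_A = (δ_mix − δ_B)/(δ_A − δ_B)
f_A = (-10.5 − (-58.0)) / (-0.5 − (-58.0))
f_A = 47.5 / 57.5 = 0.8261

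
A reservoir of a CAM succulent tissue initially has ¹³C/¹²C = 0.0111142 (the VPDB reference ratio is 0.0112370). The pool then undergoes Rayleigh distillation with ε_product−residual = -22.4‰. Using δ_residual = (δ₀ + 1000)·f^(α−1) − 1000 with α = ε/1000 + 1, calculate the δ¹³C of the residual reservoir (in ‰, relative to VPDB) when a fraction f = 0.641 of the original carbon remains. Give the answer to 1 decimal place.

δ₀ = (0.0111142/0.0112370 − 1)×1000 = (0.989072 − 1)×1000 = -10.928‰
α − 1 = ε/1000 = -0.0224
f^(α−1) = 0.641^(-0.0224) = 1.010012
δ_res = (-10.928 + 1000) × 1.010012 − 1000 = 998.974 − 1000 = -1.03‰

-1.0‰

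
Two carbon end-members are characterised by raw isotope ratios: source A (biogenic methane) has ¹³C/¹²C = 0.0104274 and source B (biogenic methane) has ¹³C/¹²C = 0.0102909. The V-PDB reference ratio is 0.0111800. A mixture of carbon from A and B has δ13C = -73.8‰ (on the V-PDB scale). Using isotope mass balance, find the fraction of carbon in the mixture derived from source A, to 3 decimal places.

δ_A = (0.0104274/0.0111800 − 1)×1000 = (0.932683 − 1)×1000 = -67.317‰
δ_B = (0.0102909/0.0111800 − 1)×1000 = (0.920474 − 1)×1000 = -79.526‰
f_A = (δ_mix − δ_B)/(δ_A − δ_B) = (-73.8 − (-79.526))/(-67.317 − (-79.526))
f_A = 5.726 / 12.209 = 0.4690

0.469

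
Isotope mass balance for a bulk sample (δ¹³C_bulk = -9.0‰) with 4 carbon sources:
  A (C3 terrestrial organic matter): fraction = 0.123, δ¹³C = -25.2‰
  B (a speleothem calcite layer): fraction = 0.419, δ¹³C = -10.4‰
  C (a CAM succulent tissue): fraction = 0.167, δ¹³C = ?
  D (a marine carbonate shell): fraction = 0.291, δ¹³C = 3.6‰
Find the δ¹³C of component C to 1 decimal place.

-15.5‰

Isotope mass balance: δ_bulk = Σ fᵢ·δᵢ.
-9.0 = 0.123×(-25.2) + 0.419×(-10.4) + 0.167×δ_C + 0.291×(3.6)
0.167·δ_C = -9.0 − (-6.410) = -2.590
δ_C = -2.590 / 0.167 = -15.51‰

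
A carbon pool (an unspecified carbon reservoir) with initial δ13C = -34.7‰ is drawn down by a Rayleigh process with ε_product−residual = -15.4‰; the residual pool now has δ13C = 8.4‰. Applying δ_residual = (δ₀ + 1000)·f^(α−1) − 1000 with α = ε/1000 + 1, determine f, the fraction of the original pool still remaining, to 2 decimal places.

0.06

α − 1 = ε/1000 = -0.0154
(δ_res + 1000)/(δ₀ + 1000) = (8.4 + 1000)/(-34.7 + 1000) = 1008.4/965.3 = 1.044649
f = 1.044649^(1/-0.0154) = exp(ln(1.044649)/-0.0154) = exp(0.04368/-0.0154)
f = exp(-2.8364) = 0.0586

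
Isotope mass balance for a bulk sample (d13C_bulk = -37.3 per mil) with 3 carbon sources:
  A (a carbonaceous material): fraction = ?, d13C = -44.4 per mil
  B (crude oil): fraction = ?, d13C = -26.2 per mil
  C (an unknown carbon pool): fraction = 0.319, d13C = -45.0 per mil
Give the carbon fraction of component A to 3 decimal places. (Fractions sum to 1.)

Let f_A and f_B be the unknown fractions; fractions sum to 1 so f_A + f_B = 0.681.
Mass balance: Σ fᵢ·δᵢ = δ_bulk ⇒ f_A·(-44.4) + f_B·(-26.2) = -37.3 − (-14.355) = -22.945
Substitute f_B = 0.681 − f_A:
f_A·(-44.4 − -26.2) = -22.945 − 0.681×(-26.2) = -5.103
f_A = -5.103 / -18.2 = 0.2804

0.280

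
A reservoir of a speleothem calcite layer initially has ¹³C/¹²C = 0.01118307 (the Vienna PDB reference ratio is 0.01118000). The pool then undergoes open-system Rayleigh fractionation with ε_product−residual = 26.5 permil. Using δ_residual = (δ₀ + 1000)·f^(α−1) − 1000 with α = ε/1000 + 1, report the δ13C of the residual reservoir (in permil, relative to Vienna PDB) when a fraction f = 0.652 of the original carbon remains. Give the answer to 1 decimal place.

δ₀ = (0.01118307/0.01118000 − 1)×1000 = (1.000275 − 1)×1000 = 0.275 permil
α − 1 = ε/1000 = 0.0265
f^(α−1) = 0.652^(0.0265) = 0.988730
δ_res = (0.275 + 1000) × 0.988730 − 1000 = 989.001 − 1000 = -11.00 permil

-11.0 permil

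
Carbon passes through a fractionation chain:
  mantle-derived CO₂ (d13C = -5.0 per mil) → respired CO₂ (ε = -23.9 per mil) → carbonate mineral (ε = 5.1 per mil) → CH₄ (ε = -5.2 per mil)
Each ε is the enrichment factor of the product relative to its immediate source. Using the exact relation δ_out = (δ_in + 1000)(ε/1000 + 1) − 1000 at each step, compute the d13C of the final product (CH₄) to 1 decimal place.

step 1: δ = (-5.00 + 1000)·(-23.9/1000 + 1) − 1000 = -28.78 per mil
step 2: δ = (-28.78 + 1000)·(5.1/1000 + 1) − 1000 = -23.83 per mil
step 3: δ = (-23.83 + 1000)·(-5.2/1000 + 1) − 1000 = -28.90 per mil

-28.9 per mil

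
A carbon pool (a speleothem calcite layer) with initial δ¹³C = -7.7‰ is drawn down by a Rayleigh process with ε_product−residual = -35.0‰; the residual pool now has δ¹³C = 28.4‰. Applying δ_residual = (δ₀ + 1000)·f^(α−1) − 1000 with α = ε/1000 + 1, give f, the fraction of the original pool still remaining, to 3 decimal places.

α − 1 = ε/1000 = -0.0350
(δ_res + 1000)/(δ₀ + 1000) = (28.4 + 1000)/(-7.7 + 1000) = 1028.4/992.3 = 1.036380
f = 1.036380^(1/-0.0350) = exp(ln(1.036380)/-0.0350) = exp(0.03573/-0.0350)
f = exp(-1.0210) = 0.3602

0.360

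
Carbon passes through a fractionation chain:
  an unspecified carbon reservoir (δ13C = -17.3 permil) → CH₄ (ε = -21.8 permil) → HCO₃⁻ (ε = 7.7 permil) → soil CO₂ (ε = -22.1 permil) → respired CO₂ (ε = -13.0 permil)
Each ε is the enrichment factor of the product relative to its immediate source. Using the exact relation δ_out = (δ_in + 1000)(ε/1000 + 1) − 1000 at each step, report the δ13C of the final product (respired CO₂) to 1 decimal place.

step 1: δ = (-17.30 + 1000)·(-21.8/1000 + 1) − 1000 = -38.72 permil
step 2: δ = (-38.72 + 1000)·(7.7/1000 + 1) − 1000 = -31.32 permil
step 3: δ = (-31.32 + 1000)·(-22.1/1000 + 1) − 1000 = -52.73 permil
step 4: δ = (-52.73 + 1000)·(-13.0/1000 + 1) − 1000 = -65.04 permil

-65.0 permil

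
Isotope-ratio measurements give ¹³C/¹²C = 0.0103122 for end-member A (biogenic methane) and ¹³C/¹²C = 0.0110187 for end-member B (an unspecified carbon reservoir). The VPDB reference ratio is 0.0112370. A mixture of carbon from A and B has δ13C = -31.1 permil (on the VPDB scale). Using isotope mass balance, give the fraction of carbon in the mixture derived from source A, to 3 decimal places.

0.186

δ_A = (0.0103122/0.0112370 − 1)×1000 = (0.917700 − 1)×1000 = -82.300 permil
δ_B = (0.0110187/0.0112370 − 1)×1000 = (0.980573 − 1)×1000 = -19.427 permil
f_A = (δ_mix − δ_B)/(δ_A − δ_B) = (-31.1 − (-19.427))/(-82.300 − (-19.427))
f_A = -11.673 / -62.873 = 0.1857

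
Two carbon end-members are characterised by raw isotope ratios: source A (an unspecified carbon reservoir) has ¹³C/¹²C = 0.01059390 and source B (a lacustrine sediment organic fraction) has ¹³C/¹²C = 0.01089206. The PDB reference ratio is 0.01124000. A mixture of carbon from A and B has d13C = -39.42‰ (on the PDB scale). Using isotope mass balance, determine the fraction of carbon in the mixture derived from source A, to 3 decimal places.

0.319

δ_A = (0.01059390/0.01124000 − 1)×1000 = (0.942518 − 1)×1000 = -57.482‰
δ_B = (0.01089206/0.01124000 − 1)×1000 = (0.969044 − 1)×1000 = -30.956‰
f_A = (δ_mix − δ_B)/(δ_A − δ_B) = (-39.42 − (-30.956))/(-57.482 − (-30.956))
f_A = -8.464 / -26.527 = 0.3191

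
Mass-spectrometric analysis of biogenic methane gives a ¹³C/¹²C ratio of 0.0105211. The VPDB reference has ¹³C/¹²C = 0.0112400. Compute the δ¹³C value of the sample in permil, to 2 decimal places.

-63.96 permil

δ¹³C = (R_sample / R_standard − 1) × 1000
R_sample / R_standard = 0.0105211 / 0.0112400 = 0.936041
δ¹³C = (0.936041 − 1) × 1000 = -63.959 permil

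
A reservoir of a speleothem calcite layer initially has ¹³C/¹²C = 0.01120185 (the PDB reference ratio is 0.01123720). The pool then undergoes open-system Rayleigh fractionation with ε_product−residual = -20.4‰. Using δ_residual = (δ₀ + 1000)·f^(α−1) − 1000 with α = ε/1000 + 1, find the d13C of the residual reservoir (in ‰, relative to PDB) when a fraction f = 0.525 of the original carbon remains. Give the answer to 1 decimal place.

10.0‰

δ₀ = (0.01120185/0.01123720 − 1)×1000 = (0.996854 − 1)×1000 = -3.146‰
α − 1 = ε/1000 = -0.0204
f^(α−1) = 0.525^(-0.0204) = 1.013232
δ_res = (-3.146 + 1000) × 1.013232 − 1000 = 1010.044 − 1000 = 10.04‰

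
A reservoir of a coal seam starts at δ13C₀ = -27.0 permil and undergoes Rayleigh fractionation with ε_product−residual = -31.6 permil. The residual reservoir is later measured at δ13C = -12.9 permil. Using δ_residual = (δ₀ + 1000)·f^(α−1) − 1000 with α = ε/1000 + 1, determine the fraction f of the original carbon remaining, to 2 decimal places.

0.63

α − 1 = ε/1000 = -0.0316
(δ_res + 1000)/(δ₀ + 1000) = (-12.9 + 1000)/(-27.0 + 1000) = 987.1/973.0 = 1.014491
f = 1.014491^(1/-0.0316) = exp(ln(1.014491)/-0.0316) = exp(0.01439/-0.0316)
f = exp(-0.4553) = 0.6343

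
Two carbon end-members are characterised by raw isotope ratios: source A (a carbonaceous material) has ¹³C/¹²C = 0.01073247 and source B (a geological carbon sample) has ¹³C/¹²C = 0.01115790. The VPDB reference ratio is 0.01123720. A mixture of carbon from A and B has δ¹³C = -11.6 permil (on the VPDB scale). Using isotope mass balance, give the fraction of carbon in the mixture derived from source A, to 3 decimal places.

δ_A = (0.01073247/0.01123720 − 1)×1000 = (0.955084 − 1)×1000 = -44.916 permil
δ_B = (0.01115790/0.01123720 − 1)×1000 = (0.992943 − 1)×1000 = -7.057 permil
f_A = (δ_mix − δ_B)/(δ_A − δ_B) = (-11.6 − (-7.057))/(-44.916 − (-7.057))
f_A = -4.543 / -37.859 = 0.1200

0.120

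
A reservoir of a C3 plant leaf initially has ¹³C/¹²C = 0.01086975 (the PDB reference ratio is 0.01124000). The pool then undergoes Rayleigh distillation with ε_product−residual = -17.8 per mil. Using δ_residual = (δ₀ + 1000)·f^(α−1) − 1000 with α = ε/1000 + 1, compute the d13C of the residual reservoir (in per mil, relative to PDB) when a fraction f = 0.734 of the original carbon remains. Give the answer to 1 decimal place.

-27.6 per mil

δ₀ = (0.01086975/0.01124000 − 1)×1000 = (0.967060 − 1)×1000 = -32.940 per mil
α − 1 = ε/1000 = -0.0178
f^(α−1) = 0.734^(-0.0178) = 1.005520
δ_res = (-32.940 + 1000) × 1.005520 − 1000 = 972.398 − 1000 = -27.60 per mil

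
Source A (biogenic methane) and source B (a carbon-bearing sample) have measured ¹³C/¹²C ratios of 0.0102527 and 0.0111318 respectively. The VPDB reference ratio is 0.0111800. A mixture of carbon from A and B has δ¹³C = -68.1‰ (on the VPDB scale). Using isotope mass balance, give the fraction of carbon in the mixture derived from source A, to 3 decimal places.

0.811

δ_A = (0.0102527/0.0111800 − 1)×1000 = (0.917057 − 1)×1000 = -82.943‰
δ_B = (0.0111318/0.0111800 − 1)×1000 = (0.995689 − 1)×1000 = -4.311‰
f_A = (δ_mix − δ_B)/(δ_A − δ_B) = (-68.1 − (-4.311))/(-82.943 − (-4.311))
f_A = -63.789 / -78.631 = 0.8112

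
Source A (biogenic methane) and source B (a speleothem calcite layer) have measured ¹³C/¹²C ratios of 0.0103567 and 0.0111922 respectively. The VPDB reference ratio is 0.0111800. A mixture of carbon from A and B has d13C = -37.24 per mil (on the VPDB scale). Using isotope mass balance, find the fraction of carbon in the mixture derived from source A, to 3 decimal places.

δ_A = (0.0103567/0.0111800 − 1)×1000 = (0.926360 − 1)×1000 = -73.640 per mil
δ_B = (0.0111922/0.0111800 − 1)×1000 = (1.001091 − 1)×1000 = 1.091 per mil
f_A = (δ_mix − δ_B)/(δ_A − δ_B) = (-37.24 − (1.091))/(-73.640 − (1.091))
f_A = -38.331 / -74.732 = 0.5129

0.513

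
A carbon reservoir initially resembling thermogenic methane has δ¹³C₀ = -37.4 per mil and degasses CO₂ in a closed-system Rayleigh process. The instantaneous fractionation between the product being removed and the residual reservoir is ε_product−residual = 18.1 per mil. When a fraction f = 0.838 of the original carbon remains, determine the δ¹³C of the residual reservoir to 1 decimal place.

Rayleigh residual: δ_res = (δ₀ + 1000)·f^(α−1) − 1000
α = ε/1000 + 1 = 1.01810, so α − 1 = 0.01810
f^(α−1) = 0.838^(0.01810) = 0.996806
δ_res = (-37.4 + 1000) × 0.996806 − 1000 = 959.526 − 1000 = -40.47 per mil

-40.5 per mil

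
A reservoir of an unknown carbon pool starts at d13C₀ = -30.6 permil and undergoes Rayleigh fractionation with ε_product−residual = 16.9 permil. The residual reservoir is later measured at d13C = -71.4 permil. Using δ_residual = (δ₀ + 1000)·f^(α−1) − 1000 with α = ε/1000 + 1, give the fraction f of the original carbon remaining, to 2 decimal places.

0.08

α − 1 = ε/1000 = 0.0169
(δ_res + 1000)/(δ₀ + 1000) = (-71.4 + 1000)/(-30.6 + 1000) = 928.6/969.4 = 0.957912
f = 0.957912^(1/0.0169) = exp(ln(0.957912)/0.0169) = exp(-0.04300/0.0169)
f = exp(-2.5443) = 0.0785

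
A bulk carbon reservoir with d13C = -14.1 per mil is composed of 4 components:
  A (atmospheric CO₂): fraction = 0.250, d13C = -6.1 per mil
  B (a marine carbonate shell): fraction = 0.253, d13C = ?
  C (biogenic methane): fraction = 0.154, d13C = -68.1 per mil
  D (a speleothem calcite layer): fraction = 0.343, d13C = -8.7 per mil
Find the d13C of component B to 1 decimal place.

Isotope mass balance: δ_bulk = Σ fᵢ·δᵢ.
-14.1 = 0.250×(-6.1) + 0.253×δ_B + 0.154×(-68.1) + 0.343×(-8.7)
0.253·δ_B = -14.1 − (-14.996) = 0.896
δ_B = 0.896 / 0.253 = 3.54 per mil

3.5 per mil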